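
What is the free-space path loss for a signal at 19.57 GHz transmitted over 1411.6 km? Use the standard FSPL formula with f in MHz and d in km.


f = 19.57 GHz = 19570.0000 MHz
d = 1411.6 km
FSPL = 32.44 + 20*log10(19570.0000) + 20*log10(1411.6)
FSPL = 32.44 + 85.8318 + 62.9942
FSPL = 181.2660 dB

181.2660 dB


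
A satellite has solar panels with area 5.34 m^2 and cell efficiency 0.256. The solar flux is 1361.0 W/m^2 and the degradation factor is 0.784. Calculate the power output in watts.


P = area * eta * S * degradation
P = 5.34 * 0.256 * 1361.0 * 0.784
P = 1458.6645 W

1458.6645 W


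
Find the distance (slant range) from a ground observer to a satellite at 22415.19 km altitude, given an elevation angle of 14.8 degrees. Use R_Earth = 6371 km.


h = 22415.19 km, el = 14.8 deg
d = -R_E*sin(el) + sqrt((R_E*sin(el))^2 + 2*R_E*h + h^2)
d = -6371.0000*sin(0.2583087) + sqrt((6371.0000*0.2554458)^2 + 2*6371.0000*22415.19 + 22415.19^2)
d = 26492.0087 km

26492.0087 km


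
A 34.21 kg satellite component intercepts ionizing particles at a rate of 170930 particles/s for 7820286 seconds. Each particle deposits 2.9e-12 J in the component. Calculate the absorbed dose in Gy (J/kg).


Total energy deposited = rate * time * E_per
  = 170930 * 7820286 * 2.9e-12 = 3.8765 J
Dose = E_total / mass = 3.8765 / 34.21
Dose = 0.1133146 Gy

0.1133 Gy


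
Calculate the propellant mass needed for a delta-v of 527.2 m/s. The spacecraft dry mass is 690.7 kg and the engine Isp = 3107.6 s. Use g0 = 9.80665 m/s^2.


ve = Isp * g0 = 3107.6 * 9.80665 = 30475.145540 m/s
mass ratio = exp(dv/ve) = exp(527.2/30475.145540) = 1.01744984
m_prop = m_dry * (mr - 1) = 690.7 * (1.01744984 - 1)
m_prop = 12.0526 kg

12.0526 kg


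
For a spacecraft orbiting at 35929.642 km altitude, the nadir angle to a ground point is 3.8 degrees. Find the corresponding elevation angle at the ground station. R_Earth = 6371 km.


r = R_E + alt = 42300.6420 km
Law of sines in the satellite / Earth-center / ground-point triangle:
  sin(nadir)/R_E = sin(90 + el)/r  =>  cos(el) = (r/R_E)*sin(nadir)
cos(el) = (42300.6420 / 6371.0000) * sin(3.8 deg) = 0.4400296
el = arccos(0.4400296) = 63.8942 deg
(Earth-central angle = 90 - nadir - el = 22.3058 deg)

63.8942 degrees


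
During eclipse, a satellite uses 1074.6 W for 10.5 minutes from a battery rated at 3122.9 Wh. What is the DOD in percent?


E_used = P * t / 60 = 1074.6 * 10.5 / 60 = 188.0550 Wh
DOD = E_used / E_total * 100 = 188.0550 / 3122.9 * 100
DOD = 6.0218 %

6.0218 %


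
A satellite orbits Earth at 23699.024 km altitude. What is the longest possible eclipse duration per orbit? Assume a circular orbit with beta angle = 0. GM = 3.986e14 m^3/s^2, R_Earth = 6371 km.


r = 30070.0240 km
T = 864.8895 min
Eclipse fraction = arcsin(R_E/r)/pi = arcsin(6371.0000/30070.0240)/pi
= arcsin(0.2118721)/pi = 0.06795604
Eclipse duration = 0.06795604 * 864.8895 = 58.7745 min

58.7745 minutes


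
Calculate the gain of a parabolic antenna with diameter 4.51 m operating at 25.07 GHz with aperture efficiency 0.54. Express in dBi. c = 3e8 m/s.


lambda = c/f = 3e8 / 2.507e+10 = 0.01196649 m
G = eta*(pi*D/lambda)^2 = 0.54*(pi*4.51/0.01196649)^2
G = 757029.4024 (linear)
G = 10*log10(757029.4024) = 58.7911 dBi

58.7911 dBi


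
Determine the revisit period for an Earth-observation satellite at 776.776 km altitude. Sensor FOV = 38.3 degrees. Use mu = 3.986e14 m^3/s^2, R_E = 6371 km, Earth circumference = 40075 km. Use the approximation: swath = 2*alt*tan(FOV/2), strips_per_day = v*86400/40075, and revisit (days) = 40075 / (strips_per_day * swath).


swath = 2*776.776*tan(0.3342306) = 539.4844 km
v = sqrt(mu/r) = 7467.6367 m/s = 7.4676 km/s
strips/day = v*86400/40075 = 7.4676*86400/40075 = 16.0999
coverage/day = strips * swath = 16.0999 * 539.4844 = 8685.6487 km
revisit = 40075 / 8685.6487 = 4.6139 days

4.6139 days


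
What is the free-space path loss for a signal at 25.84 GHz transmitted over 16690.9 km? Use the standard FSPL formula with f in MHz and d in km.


f = 25.84 GHz = 25840.0000 MHz
d = 16690.9 km
FSPL = 32.44 + 20*log10(25840.0000) + 20*log10(16690.9)
FSPL = 32.44 + 88.2459 + 84.4496
FSPL = 205.1354 dB

205.1354 dB


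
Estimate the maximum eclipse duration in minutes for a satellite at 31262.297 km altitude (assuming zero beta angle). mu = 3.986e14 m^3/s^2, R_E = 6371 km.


r = 37633.2970 km
T = 1210.9281 min
Eclipse fraction = arcsin(R_E/r)/pi = arcsin(6371.0000/37633.2970)/pi
= arcsin(0.1692916)/pi = 0.05414796
Eclipse duration = 0.05414796 * 1210.9281 = 65.5693 min

65.5693 minutes


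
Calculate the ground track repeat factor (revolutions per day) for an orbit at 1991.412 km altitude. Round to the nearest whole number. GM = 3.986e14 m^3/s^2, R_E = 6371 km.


r = 8.362412e+06 m
T = 2*pi*sqrt(r^3/mu) = 7610.4189 s = 126.8403 min
revs/day = 1440 / 126.8403 = 11.3529
Rounded: 11 revolutions per day

11 revolutions per day


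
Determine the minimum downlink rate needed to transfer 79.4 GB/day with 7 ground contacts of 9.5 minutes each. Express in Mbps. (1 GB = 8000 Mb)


total contact time = 7 * 9.5 * 60 = 3990.0000 s
data = 79.4 GB = 635200.0000 Mb
rate = 635200.0000 / 3990.0000 = 159.1980 Mbps

159.1980 Mbps


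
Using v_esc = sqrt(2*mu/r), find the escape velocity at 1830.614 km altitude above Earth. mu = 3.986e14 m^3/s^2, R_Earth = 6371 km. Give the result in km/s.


r = 6371.0 + 1830.614 = 8201.6140 km = 8.201614e+06 m
v_esc = sqrt(2*mu/r) = sqrt(2*3.986e14 / 8.201614e+06)
v_esc = 9859.0253 m/s = 9.8590 km/s

9.8590 km/s


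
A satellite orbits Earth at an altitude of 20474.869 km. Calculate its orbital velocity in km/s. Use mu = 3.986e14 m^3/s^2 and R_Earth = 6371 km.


r = R_E + alt = 6371.0 + 20474.869 = 26845.8690 km = 2.6845869e+07 m
v = sqrt(mu/r) = sqrt(3.986e14 / 2.6845869e+07) = 3853.2742 m/s = 3.8533 km/s

3.8533 km/s


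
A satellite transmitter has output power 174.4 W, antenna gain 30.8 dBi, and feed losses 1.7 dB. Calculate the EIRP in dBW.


Pt = 174.4 W = 22.4155 dBW
EIRP = Pt_dBW + Gt - losses = 22.4155 + 30.8 - 1.7 = 51.5155 dBW

51.5155 dBW


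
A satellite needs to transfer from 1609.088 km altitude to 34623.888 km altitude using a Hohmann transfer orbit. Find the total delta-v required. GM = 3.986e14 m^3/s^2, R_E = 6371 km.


r1 = 7980.0880 km = 7.980088e+06 m
r2 = 40994.8880 km = 4.0994888e+07 m
dv1 = sqrt(mu/r1)*(sqrt(2*r2/(r1+r2)) - 1) = 2076.9654 m/s
dv2 = sqrt(mu/r2)*(1 - sqrt(2*r1/(r1+r2))) = 1338.1352 m/s
total dv = |dv1| + |dv2| = 2076.9654 + 1338.1352 = 3415.1006 m/s = 3.4151 km/s

3.4151 km/s


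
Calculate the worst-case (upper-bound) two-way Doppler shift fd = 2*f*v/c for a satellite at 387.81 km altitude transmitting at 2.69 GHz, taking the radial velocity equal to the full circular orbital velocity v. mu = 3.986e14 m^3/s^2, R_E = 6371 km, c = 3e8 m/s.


r = 6.75881e+06 m
v = sqrt(mu/r) = 7679.5103 m/s (worst-case radial velocity)
f = 2.69 GHz = 2.69e+09 Hz
fd = 2*f*v/c = 2*2.69e+09*7679.5103/3.0e+08
fd = 137719.2184 Hz

137719.2184 Hz


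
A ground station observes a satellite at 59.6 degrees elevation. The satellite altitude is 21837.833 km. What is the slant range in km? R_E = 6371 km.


h = 21837.833 km, el = 59.6 deg
d = -R_E*sin(el) + sqrt((R_E*sin(el))^2 + 2*R_E*h + h^2)
d = -6371.0000*sin(1.0402) + sqrt((6371.0000*0.8625137)^2 + 2*6371.0000*21837.833 + 21837.833^2)
d = 22528.9234 km

22528.9234 km


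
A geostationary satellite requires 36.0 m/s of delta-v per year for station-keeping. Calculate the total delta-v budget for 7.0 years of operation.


dV = rate * years = 36.0 * 7.0
dV = 252.0000 m/s

252.0000 m/s


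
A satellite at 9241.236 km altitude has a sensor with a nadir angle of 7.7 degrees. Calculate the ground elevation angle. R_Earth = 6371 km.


r = R_E + alt = 15612.2360 km
Law of sines in the satellite / Earth-center / ground-point triangle:
  sin(nadir)/R_E = sin(90 + el)/r  =>  cos(el) = (r/R_E)*sin(nadir)
cos(el) = (15612.2360 / 6371.0000) * sin(7.7 deg) = 0.3283353
el = arccos(0.3283353) = 70.8322 deg
(Earth-central angle = 90 - nadir - el = 11.4678 deg)

70.8322 degrees


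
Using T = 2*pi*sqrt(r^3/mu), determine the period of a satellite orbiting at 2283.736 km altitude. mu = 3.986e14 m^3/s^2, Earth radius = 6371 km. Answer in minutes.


r = 8654.7360 km = 8.654736e+06 m
T = 2*pi*sqrt(r^3/mu) = 2*pi*sqrt(6.4827829e+20 / 3.986e14)
T = 8012.9412 s = 133.5490 min

133.5490 minutes


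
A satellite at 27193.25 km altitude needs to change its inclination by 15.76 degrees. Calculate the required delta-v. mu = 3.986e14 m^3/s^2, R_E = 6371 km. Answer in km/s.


r = 33564.2500 km = 3.356425e+07 m
V = sqrt(mu/r) = 3446.1182 m/s
di = 15.76 deg = 0.2750639 rad
dV = 2*V*sin(di/2) = 2*3446.1182*sin(0.1375319)
dV = 944.9172 m/s = 0.9449172 km/s

0.9449 km/s


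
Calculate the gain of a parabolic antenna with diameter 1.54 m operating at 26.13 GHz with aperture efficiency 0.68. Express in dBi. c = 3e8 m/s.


lambda = c/f = 3e8 / 2.613e+10 = 0.01148106 m
G = eta*(pi*D/lambda)^2 = 0.68*(pi*1.54/0.01148106)^2
G = 120749.7971 (linear)
G = 10*log10(120749.7971) = 50.8189 dBi

50.8189 dBi


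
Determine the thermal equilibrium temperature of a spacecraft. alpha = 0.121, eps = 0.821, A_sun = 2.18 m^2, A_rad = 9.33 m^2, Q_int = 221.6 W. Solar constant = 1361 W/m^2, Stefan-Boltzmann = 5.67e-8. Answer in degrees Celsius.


Numerator = alpha*S*A_sun + Q_int = 0.121*1361*2.18 + 221.6 = 580.6046 W
Denominator = eps*sigma*A_rad = 0.821*5.67e-8*9.33 = 4.3431803e-07 W/K^4
T^4 = 1.336819e+09 K^4
T = 191.2133 K = -81.9367 C

-81.9367 degrees Celsius


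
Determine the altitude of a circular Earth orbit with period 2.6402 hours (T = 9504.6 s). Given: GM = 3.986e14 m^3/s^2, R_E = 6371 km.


T = 9504.6 s
r = (mu*T^2/(4*pi^2))^(1/3) = (3.986e14 * 9504.6^2 / (4*pi^2))^(1/3)
r = 9.6979904e+06 m = 9697.9904 km
alt = r - R_E = 9697.9904 - 6371 = 3326.9904 km

3326.9904 km


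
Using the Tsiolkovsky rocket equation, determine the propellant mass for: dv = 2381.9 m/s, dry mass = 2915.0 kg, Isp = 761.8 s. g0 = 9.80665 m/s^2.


ve = Isp * g0 = 761.8 * 9.80665 = 7470.705970 m/s
mass ratio = exp(dv/ve) = exp(2381.9/7470.705970) = 1.37552019
m_prop = m_dry * (mr - 1) = 2915.0 * (1.37552019 - 1)
m_prop = 1094.6414 kg

1094.6414 kg


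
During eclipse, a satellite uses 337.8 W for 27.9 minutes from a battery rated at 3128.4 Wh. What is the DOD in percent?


E_used = P * t / 60 = 337.8 * 27.9 / 60 = 157.0770 Wh
DOD = E_used / E_total * 100 = 157.0770 / 3128.4 * 100
DOD = 5.0210 %

5.0210 %


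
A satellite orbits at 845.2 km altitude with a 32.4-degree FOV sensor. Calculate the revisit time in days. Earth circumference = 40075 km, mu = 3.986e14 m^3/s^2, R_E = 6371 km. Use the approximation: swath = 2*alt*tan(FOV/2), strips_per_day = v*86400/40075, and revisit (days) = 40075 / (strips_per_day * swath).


swath = 2*845.2*tan(0.2827433) = 491.1066 km
v = sqrt(mu/r) = 7432.1483 m/s = 7.4321 km/s
strips/day = v*86400/40075 = 7.4321*86400/40075 = 16.0234
coverage/day = strips * swath = 16.0234 * 491.1066 = 7869.1957 km
revisit = 40075 / 7869.1957 = 5.0926 days

5.0926 days


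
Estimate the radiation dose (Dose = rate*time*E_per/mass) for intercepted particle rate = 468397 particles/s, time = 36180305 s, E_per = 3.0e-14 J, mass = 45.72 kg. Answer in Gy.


Total energy deposited = rate * time * E_per
  = 468397 * 36180305 * 3.0e-14 = 0.5084024 J
Dose = E_total / mass = 0.5084024 / 45.72
Dose = 0.01111991 Gy

0.0111 Gy


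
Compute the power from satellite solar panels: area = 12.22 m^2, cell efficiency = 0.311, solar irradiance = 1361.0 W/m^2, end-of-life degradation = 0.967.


P = area * eta * S * degradation
P = 12.22 * 0.311 * 1361.0 * 0.967
P = 5001.6834 W

5001.6834 W


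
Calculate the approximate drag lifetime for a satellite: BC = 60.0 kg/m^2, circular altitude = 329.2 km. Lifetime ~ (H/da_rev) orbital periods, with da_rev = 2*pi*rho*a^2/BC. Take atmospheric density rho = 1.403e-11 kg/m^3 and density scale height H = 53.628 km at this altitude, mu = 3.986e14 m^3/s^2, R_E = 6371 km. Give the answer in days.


a = R_E + alt = 6700.2000 km = 6.7002e+06 m
da_rev = 2*pi*rho*a^2/BC = 2*pi*1.403e-11*(6.7002e+06)^2/60.0 = 65.957141 m per revolution
N = H/da_rev = 53628.0000 m / 65.957141 m = 813.0734 revolutions
P = 2*pi*sqrt(a^3/mu) = 5458.1174 s
lifetime = N*P = 813.0734 * 5458.1174 = 4.4378503e+06 s = 51.3640 days

51.3640 days


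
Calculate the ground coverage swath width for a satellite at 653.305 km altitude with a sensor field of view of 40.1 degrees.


FOV = 40.1 deg = 0.699877 rad
swath = 2 * alt * tan(FOV/2) = 2 * 653.305 * tan(0.3499385)
swath = 2 * 653.305 * 0.3649588
swath = 476.8588 km

476.8588 km


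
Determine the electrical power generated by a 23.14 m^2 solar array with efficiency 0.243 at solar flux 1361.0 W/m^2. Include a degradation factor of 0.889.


P = area * eta * S * degradation
P = 23.14 * 0.243 * 1361.0 * 0.889
P = 6803.4550 W

6803.4550 W


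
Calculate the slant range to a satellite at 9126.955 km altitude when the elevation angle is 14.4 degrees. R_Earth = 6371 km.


h = 9126.955 km, el = 14.4 deg
d = -R_E*sin(el) + sqrt((R_E*sin(el))^2 + 2*R_E*h + h^2)
d = -6371.0000*sin(0.2513274) + sqrt((6371.0000*0.2486899)^2 + 2*6371.0000*9126.955 + 9126.955^2)
d = 12632.0415 km

12632.0415 km


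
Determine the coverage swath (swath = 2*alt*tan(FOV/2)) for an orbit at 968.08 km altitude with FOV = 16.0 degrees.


FOV = 16.0 deg = 0.2792527 rad
swath = 2 * alt * tan(FOV/2) = 2 * 968.08 * tan(0.1396263)
swath = 2 * 968.08 * 0.1405408
swath = 272.1095 km

272.1095 km


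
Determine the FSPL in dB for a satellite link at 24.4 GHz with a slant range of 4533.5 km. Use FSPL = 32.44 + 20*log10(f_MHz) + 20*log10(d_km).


f = 24.4 GHz = 24400.0000 MHz
d = 4533.5 km
FSPL = 32.44 + 20*log10(24400.0000) + 20*log10(4533.5)
FSPL = 32.44 + 87.7478 + 73.1287
FSPL = 193.3165 dB

193.3165 dB


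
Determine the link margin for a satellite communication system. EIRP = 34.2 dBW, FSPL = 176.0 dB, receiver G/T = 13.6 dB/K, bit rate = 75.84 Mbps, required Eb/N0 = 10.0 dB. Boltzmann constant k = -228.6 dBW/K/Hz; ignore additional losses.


C/N0 = EIRP - FSPL + G/T - k = 34.2 - 176.0 + 13.6 - (-228.6)
C/N0 = 100.4000 dB-Hz
R_b = 75.84 Mbps = 7.584e+07 bps -> 10*log10(R_b) = 78.7990 dB-Hz
Eb/N0 = C/N0 - 10*log10(R_b) = 100.4000 - 78.7990 = 21.6010 dB
Margin = Eb/N0 - Eb/N0_req = 21.6010 - 10.0 = 11.6010 dB (link closes)

11.6010 dB


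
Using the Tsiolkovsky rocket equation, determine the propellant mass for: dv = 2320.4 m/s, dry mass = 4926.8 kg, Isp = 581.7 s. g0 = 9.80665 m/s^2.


ve = Isp * g0 = 581.7 * 9.80665 = 5704.528305 m/s
mass ratio = exp(dv/ve) = exp(2320.4/5704.528305) = 1.50195046
m_prop = m_dry * (mr - 1) = 4926.8 * (1.50195046 - 1)
m_prop = 2473.0095 kg

2473.0095 kg


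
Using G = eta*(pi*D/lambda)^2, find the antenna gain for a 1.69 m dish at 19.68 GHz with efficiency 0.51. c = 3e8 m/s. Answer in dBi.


lambda = c/f = 3e8 / 1.968e+10 = 0.0152439 m
G = eta*(pi*D/lambda)^2 = 0.51*(pi*1.69/0.0152439)^2
G = 61865.8536 (linear)
G = 10*log10(61865.8536) = 47.9145 dBi

47.9145 dBi


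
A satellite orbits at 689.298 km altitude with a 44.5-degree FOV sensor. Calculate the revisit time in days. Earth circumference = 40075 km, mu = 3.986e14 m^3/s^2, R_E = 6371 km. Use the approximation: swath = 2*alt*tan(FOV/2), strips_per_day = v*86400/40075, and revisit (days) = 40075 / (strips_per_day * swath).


swath = 2*689.298*tan(0.3883358) = 563.9985 km
v = sqrt(mu/r) = 7513.7568 m/s = 7.5138 km/s
strips/day = v*86400/40075 = 7.5138*86400/40075 = 16.1993
coverage/day = strips * swath = 16.1993 * 563.9985 = 9136.4042 km
revisit = 40075 / 9136.4042 = 4.3863 days

4.3863 days


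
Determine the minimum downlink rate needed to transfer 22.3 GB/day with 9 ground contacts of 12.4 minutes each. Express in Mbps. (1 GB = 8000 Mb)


total contact time = 9 * 12.4 * 60 = 6696.0000 s
data = 22.3 GB = 178400.0000 Mb
rate = 178400.0000 / 6696.0000 = 26.6428 Mbps

26.6428 Mbps


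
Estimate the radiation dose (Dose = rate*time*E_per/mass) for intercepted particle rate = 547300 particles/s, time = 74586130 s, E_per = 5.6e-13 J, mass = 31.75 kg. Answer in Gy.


Total energy deposited = rate * time * E_per
  = 547300 * 74586130 * 5.6e-13 = 22.8598 J
Dose = E_total / mass = 22.8598 / 31.75
Dose = 0.7199922 Gy

0.7200 Gy


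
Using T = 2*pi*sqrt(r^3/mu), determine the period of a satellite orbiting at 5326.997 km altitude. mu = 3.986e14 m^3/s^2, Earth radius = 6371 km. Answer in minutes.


r = 11697.9970 km = 1.1697997e+07 m
T = 2*pi*sqrt(r^3/mu) = 2*pi*sqrt(1.6007906e+21 / 3.986e14)
T = 12591.5293 s = 209.8588 min

209.8588 minutes


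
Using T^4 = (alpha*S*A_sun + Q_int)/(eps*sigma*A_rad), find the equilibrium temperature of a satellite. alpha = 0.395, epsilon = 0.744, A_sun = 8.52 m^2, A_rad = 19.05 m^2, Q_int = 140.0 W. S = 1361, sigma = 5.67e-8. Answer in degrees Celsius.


Numerator = alpha*S*A_sun + Q_int = 0.395*1361*8.52 + 140.0 = 4720.3094 W
Denominator = eps*sigma*A_rad = 0.744*5.67e-8*19.05 = 8.0362044e-07 W/K^4
T^4 = 5.8738046e+09 K^4
T = 276.8407 K = 3.6907 C

3.6907 degrees Celsius


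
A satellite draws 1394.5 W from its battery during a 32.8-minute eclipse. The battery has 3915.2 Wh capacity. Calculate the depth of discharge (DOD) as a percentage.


E_used = P * t / 60 = 1394.5 * 32.8 / 60 = 762.3267 Wh
DOD = E_used / E_total * 100 = 762.3267 / 3915.2 * 100
DOD = 19.4710 %

19.4710 %


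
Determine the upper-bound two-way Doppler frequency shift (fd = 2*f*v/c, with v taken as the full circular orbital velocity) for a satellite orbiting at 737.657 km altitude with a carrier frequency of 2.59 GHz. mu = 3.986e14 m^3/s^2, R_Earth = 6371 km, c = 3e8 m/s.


r = 7.108657e+06 m
v = sqrt(mu/r) = 7488.1557 m/s (worst-case radial velocity)
f = 2.59 GHz = 2.59e+09 Hz
fd = 2*f*v/c = 2*2.59e+09*7488.1557/3.0e+08
fd = 129295.4888 Hz

129295.4888 Hz


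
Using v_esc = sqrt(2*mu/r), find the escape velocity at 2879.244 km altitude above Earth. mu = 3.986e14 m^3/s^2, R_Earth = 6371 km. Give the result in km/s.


r = 6371.0 + 2879.244 = 9250.2440 km = 9.250244e+06 m
v_esc = sqrt(2*mu/r) = sqrt(2*3.986e14 / 9.250244e+06)
v_esc = 9283.3997 m/s = 9.2834 km/s

9.2834 km/s


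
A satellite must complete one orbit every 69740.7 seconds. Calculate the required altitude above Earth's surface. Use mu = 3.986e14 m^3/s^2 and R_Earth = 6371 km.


T = 69740.7 s
r = (mu*T^2/(4*pi^2))^(1/3) = (3.986e14 * 69740.7^2 / (4*pi^2))^(1/3)
r = 3.6619863e+07 m = 36619.8635 km
alt = r - R_E = 36619.8635 - 6371 = 30248.8635 km

30248.8635 km


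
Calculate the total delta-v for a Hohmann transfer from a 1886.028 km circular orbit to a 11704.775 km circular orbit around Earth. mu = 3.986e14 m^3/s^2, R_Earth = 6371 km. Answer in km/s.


r1 = 8257.0280 km = 8.257028e+06 m
r2 = 18075.7750 km = 1.8075775e+07 m
dv1 = sqrt(mu/r1)*(sqrt(2*r2/(r1+r2)) - 1) = 1192.9349 m/s
dv2 = sqrt(mu/r2)*(1 - sqrt(2*r1/(r1+r2))) = 977.1514 m/s
total dv = |dv1| + |dv2| = 1192.9349 + 977.1514 = 2170.0863 m/s = 2.1701 km/s

2.1701 km/s


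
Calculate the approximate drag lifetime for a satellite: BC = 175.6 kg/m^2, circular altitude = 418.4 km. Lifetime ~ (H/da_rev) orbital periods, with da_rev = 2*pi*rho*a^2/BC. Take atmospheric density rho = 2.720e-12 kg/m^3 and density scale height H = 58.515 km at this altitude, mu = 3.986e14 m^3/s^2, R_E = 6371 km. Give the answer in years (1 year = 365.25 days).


a = R_E + alt = 6789.4000 km = 6.7894e+06 m
da_rev = 2*pi*rho*a^2/BC = 2*pi*2.720e-12*(6.7894e+06)^2/175.6 = 4.486287 m per revolution
N = H/da_rev = 58515.0000 m / 4.486287 m = 13043.0800 revolutions
P = 2*pi*sqrt(a^3/mu) = 5567.4755 s
lifetime = N*P = 13043.0800 * 5567.4755 = 7.2617028e+07 s = 840.4749 days
years = 840.4749 / 365.25 = 2.3011 years

2.3011 years


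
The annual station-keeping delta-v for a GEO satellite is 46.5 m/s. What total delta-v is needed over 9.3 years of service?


dV = rate * years = 46.5 * 9.3
dV = 432.4500 m/s

432.4500 m/s


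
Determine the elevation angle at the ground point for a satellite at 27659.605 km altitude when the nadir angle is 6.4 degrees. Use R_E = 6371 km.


r = R_E + alt = 34030.6050 km
Law of sines in the satellite / Earth-center / ground-point triangle:
  sin(nadir)/R_E = sin(90 + el)/r  =>  cos(el) = (r/R_E)*sin(nadir)
cos(el) = (34030.6050 / 6371.0000) * sin(6.4 deg) = 0.5954097
el = arccos(0.5954097) = 53.4582 deg
(Earth-central angle = 90 - nadir - el = 30.1418 deg)

53.4582 degrees


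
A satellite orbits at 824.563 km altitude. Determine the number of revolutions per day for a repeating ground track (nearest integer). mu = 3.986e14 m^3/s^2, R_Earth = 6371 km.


r = 7.195563e+06 m
T = 2*pi*sqrt(r^3/mu) = 6074.4700 s = 101.2412 min
revs/day = 1440 / 101.2412 = 14.2235
Rounded: 14 revolutions per day

14 revolutions per day


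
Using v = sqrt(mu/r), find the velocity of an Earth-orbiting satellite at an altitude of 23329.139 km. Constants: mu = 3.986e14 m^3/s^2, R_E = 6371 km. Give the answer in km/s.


r = R_E + alt = 6371.0 + 23329.139 = 29700.1390 km = 2.9700139e+07 m
v = sqrt(mu/r) = sqrt(3.986e14 / 2.9700139e+07) = 3663.4427 m/s = 3.6634 km/s

3.6634 km/s


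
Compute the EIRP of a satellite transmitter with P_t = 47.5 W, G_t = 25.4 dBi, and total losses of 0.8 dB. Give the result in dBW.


Pt = 47.5 W = 16.7669 dBW
EIRP = Pt_dBW + Gt - losses = 16.7669 + 25.4 - 0.8 = 41.3669 dBW

41.3669 dBW


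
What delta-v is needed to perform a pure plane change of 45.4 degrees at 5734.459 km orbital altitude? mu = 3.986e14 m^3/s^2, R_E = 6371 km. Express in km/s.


r = 12105.4590 km = 1.2105459e+07 m
V = sqrt(mu/r) = 5738.2309 m/s
di = 45.4 deg = 0.7923795 rad
dV = 2*V*sin(di/2) = 2*5738.2309*sin(0.3961897)
dV = 4428.8359 m/s = 4.4288 km/s

4.4288 km/s


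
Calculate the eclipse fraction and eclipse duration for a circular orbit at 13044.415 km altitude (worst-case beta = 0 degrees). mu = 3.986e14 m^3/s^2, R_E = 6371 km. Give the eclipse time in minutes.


r = 19415.4150 km
T = 448.7247 min
Eclipse fraction = arcsin(R_E/r)/pi = arcsin(6371.0000/19415.4150)/pi
= arcsin(0.3281413)/pi = 0.1064222
Eclipse duration = 0.1064222 * 448.7247 = 47.7543 min

47.7543 minutes


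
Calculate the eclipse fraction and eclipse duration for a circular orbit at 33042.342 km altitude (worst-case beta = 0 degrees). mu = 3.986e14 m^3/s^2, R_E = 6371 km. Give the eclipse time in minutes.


r = 39413.3420 km
T = 1297.8511 min
Eclipse fraction = arcsin(R_E/r)/pi = arcsin(6371.0000/39413.3420)/pi
= arcsin(0.1616458)/pi = 0.0516802
Eclipse duration = 0.0516802 * 1297.8511 = 67.0732 min

67.0732 minutes


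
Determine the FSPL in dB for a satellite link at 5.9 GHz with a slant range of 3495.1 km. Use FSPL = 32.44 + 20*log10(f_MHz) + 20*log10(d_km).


f = 5.9 GHz = 5900.0000 MHz
d = 3495.1 km
FSPL = 32.44 + 20*log10(5900.0000) + 20*log10(3495.1)
FSPL = 32.44 + 75.4170 + 70.8692
FSPL = 178.7262 dB

178.7262 dB


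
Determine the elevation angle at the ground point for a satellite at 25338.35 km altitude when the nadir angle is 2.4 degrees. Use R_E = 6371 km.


r = R_E + alt = 31709.3500 km
Law of sines in the satellite / Earth-center / ground-point triangle:
  sin(nadir)/R_E = sin(90 + el)/r  =>  cos(el) = (r/R_E)*sin(nadir)
cos(el) = (31709.3500 / 6371.0000) * sin(2.4 deg) = 0.2084209
el = arccos(0.2084209) = 77.9702 deg
(Earth-central angle = 90 - nadir - el = 9.6298 deg)

77.9702 degrees


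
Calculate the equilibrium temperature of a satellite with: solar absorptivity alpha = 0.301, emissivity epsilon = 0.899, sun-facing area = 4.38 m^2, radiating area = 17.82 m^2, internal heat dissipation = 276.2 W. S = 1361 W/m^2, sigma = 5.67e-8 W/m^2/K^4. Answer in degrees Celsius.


Numerator = alpha*S*A_sun + Q_int = 0.301*1361*4.38 + 276.2 = 2070.5152 W
Denominator = eps*sigma*A_rad = 0.899*5.67e-8*17.82 = 9.0834421e-07 W/K^4
T^4 = 2.279439e+09 K^4
T = 218.5028 K = -54.6472 C

-54.6472 degrees Celsius


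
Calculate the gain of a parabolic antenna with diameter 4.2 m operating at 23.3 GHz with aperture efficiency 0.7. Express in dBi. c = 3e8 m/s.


lambda = c/f = 3e8 / 2.33e+10 = 0.01287554 m
G = eta*(pi*D/lambda)^2 = 0.7*(pi*4.2/0.01287554)^2
G = 735132.6280 (linear)
G = 10*log10(735132.6280) = 58.6637 dBi

58.6637 dBi


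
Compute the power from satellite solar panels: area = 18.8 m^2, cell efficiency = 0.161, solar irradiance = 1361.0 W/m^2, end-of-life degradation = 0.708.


P = area * eta * S * degradation
P = 18.8 * 0.161 * 1361.0 * 0.708
P = 2916.5882 W

2916.5882 W


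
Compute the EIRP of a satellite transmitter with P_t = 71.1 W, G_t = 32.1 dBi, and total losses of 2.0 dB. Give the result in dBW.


Pt = 71.1 W = 18.5187 dBW
EIRP = Pt_dBW + Gt - losses = 18.5187 + 32.1 - 2.0 = 48.6187 dBW

48.6187 dBW


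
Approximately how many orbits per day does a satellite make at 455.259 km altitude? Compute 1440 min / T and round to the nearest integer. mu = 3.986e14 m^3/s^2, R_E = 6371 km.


r = 6.826259e+06 m
T = 2*pi*sqrt(r^3/mu) = 5612.8749 s = 93.5479 min
revs/day = 1440 / 93.5479 = 15.3932
Rounded: 15 revolutions per day

15 revolutions per day


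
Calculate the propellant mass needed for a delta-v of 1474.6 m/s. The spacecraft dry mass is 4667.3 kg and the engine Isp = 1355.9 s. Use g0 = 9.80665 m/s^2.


ve = Isp * g0 = 1355.9 * 9.80665 = 13296.836735 m/s
mass ratio = exp(dv/ve) = exp(1474.6/13296.836735) = 1.11728156
m_prop = m_dry * (mr - 1) = 4667.3 * (1.11728156 - 1)
m_prop = 547.3882 kg

547.3882 kg


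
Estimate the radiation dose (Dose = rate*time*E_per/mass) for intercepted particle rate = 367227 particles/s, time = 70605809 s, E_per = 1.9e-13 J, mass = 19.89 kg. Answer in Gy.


Total energy deposited = rate * time * E_per
  = 367227 * 70605809 * 1.9e-13 = 4.9264 J
Dose = E_total / mass = 4.9264 / 19.89
Dose = 0.2476817 Gy

0.2477 Gy


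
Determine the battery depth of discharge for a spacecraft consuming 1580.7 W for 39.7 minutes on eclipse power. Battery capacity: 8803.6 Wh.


E_used = P * t / 60 = 1580.7 * 39.7 / 60 = 1045.8965 Wh
DOD = E_used / E_total * 100 = 1045.8965 / 8803.6 * 100
DOD = 11.8803 %

11.8803 %


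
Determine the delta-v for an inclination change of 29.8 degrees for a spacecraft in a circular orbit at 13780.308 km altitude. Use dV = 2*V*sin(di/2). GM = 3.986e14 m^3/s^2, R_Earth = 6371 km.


r = 20151.3080 km = 2.0151308e+07 m
V = sqrt(mu/r) = 4447.5110 m/s
di = 29.8 deg = 0.5201081 rad
dV = 2*V*sin(di/2) = 2*4447.5110*sin(0.2600541)
dV = 2287.2018 m/s = 2.2872 km/s

2.2872 km/s


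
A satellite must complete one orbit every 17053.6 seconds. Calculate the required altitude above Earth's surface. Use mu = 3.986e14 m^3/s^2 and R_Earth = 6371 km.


T = 17053.6 s
r = (mu*T^2/(4*pi^2))^(1/3) = (3.986e14 * 17053.6^2 / (4*pi^2))^(1/3)
r = 1.4319787e+07 m = 14319.7873 km
alt = r - R_E = 14319.7873 - 6371 = 7948.7873 km

7948.7873 km


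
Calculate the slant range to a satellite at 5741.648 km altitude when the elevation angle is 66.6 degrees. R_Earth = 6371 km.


h = 5741.648 km, el = 66.6 deg
d = -R_E*sin(el) + sqrt((R_E*sin(el))^2 + 2*R_E*h + h^2)
d = -6371.0000*sin(1.1624) + sqrt((6371.0000*0.9177546)^2 + 2*6371.0000*5741.648 + 5741.648^2)
d = 5998.4140 km

5998.4140 km


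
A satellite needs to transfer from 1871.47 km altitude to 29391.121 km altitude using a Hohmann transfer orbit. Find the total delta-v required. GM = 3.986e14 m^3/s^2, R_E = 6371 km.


r1 = 8242.4700 km = 8.24247e+06 m
r2 = 35762.1210 km = 3.5762121e+07 m
dv1 = sqrt(mu/r1)*(sqrt(2*r2/(r1+r2)) - 1) = 1911.7088 m/s
dv2 = sqrt(mu/r2)*(1 - sqrt(2*r1/(r1+r2))) = 1295.1512 m/s
total dv = |dv1| + |dv2| = 1911.7088 + 1295.1512 = 3206.8600 m/s = 3.2069 km/s

3.2069 km/s


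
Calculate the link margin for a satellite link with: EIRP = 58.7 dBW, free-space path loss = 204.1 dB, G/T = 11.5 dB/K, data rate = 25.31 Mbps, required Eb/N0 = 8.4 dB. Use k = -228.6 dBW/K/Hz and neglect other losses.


C/N0 = EIRP - FSPL + G/T - k = 58.7 - 204.1 + 11.5 - (-228.6)
C/N0 = 94.7000 dB-Hz
R_b = 25.31 Mbps = 2.531e+07 bps -> 10*log10(R_b) = 74.0329 dB-Hz
Eb/N0 = C/N0 - 10*log10(R_b) = 94.7000 - 74.0329 = 20.6671 dB
Margin = Eb/N0 - Eb/N0_req = 20.6671 - 8.4 = 12.2671 dB (link closes)

12.2671 dB


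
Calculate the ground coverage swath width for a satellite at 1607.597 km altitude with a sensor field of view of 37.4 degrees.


FOV = 37.4 deg = 0.6527531 rad
swath = 2 * alt * tan(FOV/2) = 2 * 1607.597 * tan(0.3263766)
swath = 2 * 1607.597 * 0.3384813
swath = 1088.2831 km

1088.2831 km


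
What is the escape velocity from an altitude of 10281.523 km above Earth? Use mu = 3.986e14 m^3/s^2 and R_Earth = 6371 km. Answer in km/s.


r = 6371.0 + 10281.523 = 16652.5230 km = 1.6652523e+07 m
v_esc = sqrt(2*mu/r) = sqrt(2*3.986e14 / 1.6652523e+07)
v_esc = 6919.0047 m/s = 6.9190 km/s

6.9190 km/s


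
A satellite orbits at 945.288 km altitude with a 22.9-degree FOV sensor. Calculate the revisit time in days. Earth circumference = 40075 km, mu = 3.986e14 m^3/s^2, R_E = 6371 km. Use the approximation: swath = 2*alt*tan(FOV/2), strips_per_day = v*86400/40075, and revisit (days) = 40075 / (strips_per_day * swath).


swath = 2*945.288*tan(0.1998402) = 382.9242 km
v = sqrt(mu/r) = 7381.1367 m/s = 7.3811 km/s
strips/day = v*86400/40075 = 7.3811*86400/40075 = 15.9134
coverage/day = strips * swath = 15.9134 * 382.9242 = 6093.6329 km
revisit = 40075 / 6093.6329 = 6.5765 days

6.5765 days


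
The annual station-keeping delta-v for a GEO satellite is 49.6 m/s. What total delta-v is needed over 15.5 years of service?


dV = rate * years = 49.6 * 15.5
dV = 768.8000 m/s

768.8000 m/s


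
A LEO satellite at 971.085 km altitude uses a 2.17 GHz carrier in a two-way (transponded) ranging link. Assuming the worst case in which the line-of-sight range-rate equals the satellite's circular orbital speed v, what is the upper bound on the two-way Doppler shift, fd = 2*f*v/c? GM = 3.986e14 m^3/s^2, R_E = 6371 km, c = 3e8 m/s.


r = 7.342085e+06 m
v = sqrt(mu/r) = 7368.1582 m/s (worst-case radial velocity)
f = 2.17 GHz = 2.17e+09 Hz
fd = 2*f*v/c = 2*2.17e+09*7368.1582/3.0e+08
fd = 106592.6889 Hz

106592.6889 Hz


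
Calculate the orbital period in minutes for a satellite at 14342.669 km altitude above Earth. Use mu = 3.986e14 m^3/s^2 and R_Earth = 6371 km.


r = 20713.6690 km = 2.0713669e+07 m
T = 2*pi*sqrt(r^3/mu) = 2*pi*sqrt(8.8873257e+21 / 3.986e14)
T = 29668.5806 s = 494.4763 min

494.4763 minutes


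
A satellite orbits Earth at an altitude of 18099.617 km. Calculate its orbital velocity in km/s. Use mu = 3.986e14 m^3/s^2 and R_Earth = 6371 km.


r = R_E + alt = 6371.0 + 18099.617 = 24470.6170 km = 2.4470617e+07 m
v = sqrt(mu/r) = sqrt(3.986e14 / 2.4470617e+07) = 4035.9538 m/s = 4.0360 km/s

4.0360 km/s


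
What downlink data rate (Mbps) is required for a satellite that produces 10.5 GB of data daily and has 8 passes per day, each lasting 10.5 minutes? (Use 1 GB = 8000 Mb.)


total contact time = 8 * 10.5 * 60 = 5040.0000 s
data = 10.5 GB = 84000.0000 Mb
rate = 84000.0000 / 5040.0000 = 16.6667 Mbps

16.6667 Mbps


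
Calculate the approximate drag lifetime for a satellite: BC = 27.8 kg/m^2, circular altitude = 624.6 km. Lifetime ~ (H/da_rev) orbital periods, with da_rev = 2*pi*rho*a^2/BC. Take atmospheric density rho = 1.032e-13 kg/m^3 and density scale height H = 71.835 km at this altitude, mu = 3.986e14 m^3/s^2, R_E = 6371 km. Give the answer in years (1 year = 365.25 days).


a = R_E + alt = 6995.6000 km = 6.9956e+06 m
da_rev = 2*pi*rho*a^2/BC = 2*pi*1.032e-13*(6.9956e+06)^2/27.8 = 1.141471 m per revolution
N = H/da_rev = 71835.0000 m / 1.141471 m = 62931.9789 revolutions
P = 2*pi*sqrt(a^3/mu) = 5823.0253 s
lifetime = N*P = 62931.9789 * 5823.0253 = 3.664545e+08 s = 4241.3716 days
years = 4241.3716 / 365.25 = 11.6122 years

11.6122 years


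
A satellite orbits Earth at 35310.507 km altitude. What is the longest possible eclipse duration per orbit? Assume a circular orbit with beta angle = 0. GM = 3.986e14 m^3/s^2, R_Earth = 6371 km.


r = 41681.5070 km
T = 1411.4812 min
Eclipse fraction = arcsin(R_E/r)/pi = arcsin(6371.0000/41681.5070)/pi
= arcsin(0.1528496)/pi = 0.04884499
Eclipse duration = 0.04884499 * 1411.4812 = 68.9438 min

68.9438 minutes


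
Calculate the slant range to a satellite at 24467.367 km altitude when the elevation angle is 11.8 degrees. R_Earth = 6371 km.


h = 24467.367 km, el = 11.8 deg
d = -R_E*sin(el) + sqrt((R_E*sin(el))^2 + 2*R_E*h + h^2)
d = -6371.0000*sin(0.2059489) + sqrt((6371.0000*0.2044961)^2 + 2*6371.0000*24467.367 + 24467.367^2)
d = 28898.3583 km

28898.3583 km


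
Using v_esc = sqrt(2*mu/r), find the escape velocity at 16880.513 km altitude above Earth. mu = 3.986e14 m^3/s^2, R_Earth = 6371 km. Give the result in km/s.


r = 6371.0 + 16880.513 = 23251.5130 km = 2.3251513e+07 m
v_esc = sqrt(2*mu/r) = sqrt(2*3.986e14 / 2.3251513e+07)
v_esc = 5855.4198 m/s = 5.8554 km/s

5.8554 km/s


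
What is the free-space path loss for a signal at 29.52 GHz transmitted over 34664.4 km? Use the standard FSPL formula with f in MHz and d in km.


f = 29.52 GHz = 29520.0000 MHz
d = 34664.4 km
FSPL = 32.44 + 20*log10(29520.0000) + 20*log10(34664.4)
FSPL = 32.44 + 89.4023 + 90.7977
FSPL = 212.6400 dB

212.6400 dB


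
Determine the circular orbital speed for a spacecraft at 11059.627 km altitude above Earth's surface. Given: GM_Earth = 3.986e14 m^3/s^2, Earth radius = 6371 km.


r = R_E + alt = 6371.0 + 11059.627 = 17430.6270 km = 1.7430627e+07 m
v = sqrt(mu/r) = sqrt(3.986e14 / 1.7430627e+07) = 4782.0283 m/s = 4.7820 km/s

4.7820 km/s


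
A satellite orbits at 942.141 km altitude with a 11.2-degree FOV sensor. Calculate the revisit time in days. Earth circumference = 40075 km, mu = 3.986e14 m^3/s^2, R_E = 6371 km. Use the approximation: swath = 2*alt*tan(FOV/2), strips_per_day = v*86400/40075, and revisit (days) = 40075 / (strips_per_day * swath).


swath = 2*942.141*tan(0.09773844) = 184.7555 km
v = sqrt(mu/r) = 7382.7247 m/s = 7.3827 km/s
strips/day = v*86400/40075 = 7.3827*86400/40075 = 15.9168
coverage/day = strips * swath = 15.9168 * 184.7555 = 2940.7234 km
revisit = 40075 / 2940.7234 = 13.6276 days

13.6276 days


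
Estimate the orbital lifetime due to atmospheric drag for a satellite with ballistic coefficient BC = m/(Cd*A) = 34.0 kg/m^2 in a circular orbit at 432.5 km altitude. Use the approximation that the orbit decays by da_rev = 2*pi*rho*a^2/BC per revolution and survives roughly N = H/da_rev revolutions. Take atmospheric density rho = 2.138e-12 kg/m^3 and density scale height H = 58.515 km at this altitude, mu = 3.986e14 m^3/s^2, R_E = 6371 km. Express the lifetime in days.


a = R_E + alt = 6803.5000 km = 6.8035e+06 m
da_rev = 2*pi*rho*a^2/BC = 2*pi*2.138e-12*(6.8035e+06)^2/34.0 = 18.288304 m per revolution
N = H/da_rev = 58515.0000 m / 18.288304 m = 3199.5859 revolutions
P = 2*pi*sqrt(a^3/mu) = 5584.8280 s
lifetime = N*P = 3199.5859 * 5584.8280 = 1.7869137e+07 s = 206.8187 days

206.8187 days


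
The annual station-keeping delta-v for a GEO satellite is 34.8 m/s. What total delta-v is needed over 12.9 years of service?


dV = rate * years = 34.8 * 12.9
dV = 448.9200 m/s

448.9200 m/s


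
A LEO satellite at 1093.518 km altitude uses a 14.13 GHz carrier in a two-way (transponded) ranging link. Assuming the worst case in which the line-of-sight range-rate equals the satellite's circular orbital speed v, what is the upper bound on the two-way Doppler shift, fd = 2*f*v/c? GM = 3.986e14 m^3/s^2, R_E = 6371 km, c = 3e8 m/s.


r = 7.464518e+06 m
v = sqrt(mu/r) = 7307.4821 m/s (worst-case radial velocity)
f = 14.13 GHz = 1.413e+10 Hz
fd = 2*f*v/c = 2*1.413e+10*7307.4821/3.0e+08
fd = 688364.8172 Hz

688364.8172 Hz


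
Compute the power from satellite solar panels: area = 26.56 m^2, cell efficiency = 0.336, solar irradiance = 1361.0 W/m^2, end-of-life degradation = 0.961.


P = area * eta * S * degradation
P = 26.56 * 0.336 * 1361.0 * 0.961
P = 11672.0963 W

11672.0963 W


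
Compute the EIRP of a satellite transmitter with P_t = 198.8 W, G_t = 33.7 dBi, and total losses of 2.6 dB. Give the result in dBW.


Pt = 198.8 W = 22.9842 dBW
EIRP = Pt_dBW + Gt - losses = 22.9842 + 33.7 - 2.6 = 54.0842 dBW

54.0842 dBW


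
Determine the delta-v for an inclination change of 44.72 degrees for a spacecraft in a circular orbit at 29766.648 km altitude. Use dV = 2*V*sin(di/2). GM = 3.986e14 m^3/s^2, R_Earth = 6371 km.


r = 36137.6480 km = 3.6137648e+07 m
V = sqrt(mu/r) = 3321.1516 m/s
di = 44.72 deg = 0.7805112 rad
dV = 2*V*sin(di/2) = 2*3321.1516*sin(0.3902556)
dV = 2526.8971 m/s = 2.5269 km/s

2.5269 km/s


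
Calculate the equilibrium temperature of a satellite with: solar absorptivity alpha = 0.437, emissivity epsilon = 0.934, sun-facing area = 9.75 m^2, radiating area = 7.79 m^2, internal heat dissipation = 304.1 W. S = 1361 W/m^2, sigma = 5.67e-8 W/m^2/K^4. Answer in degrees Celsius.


Numerator = alpha*S*A_sun + Q_int = 0.437*1361*9.75 + 304.1 = 6102.9807 W
Denominator = eps*sigma*A_rad = 0.934*5.67e-8*7.79 = 4.1254126e-07 W/K^4
T^4 = 1.4793625e+10 K^4
T = 348.7536 K = 75.6036 C

75.6036 degrees Celsius


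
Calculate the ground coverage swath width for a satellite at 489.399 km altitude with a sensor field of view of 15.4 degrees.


FOV = 15.4 deg = 0.2687807 rad
swath = 2 * alt * tan(FOV/2) = 2 * 489.399 * tan(0.1343904)
swath = 2 * 489.399 * 0.1352053
swath = 132.3387 km

132.3387 km


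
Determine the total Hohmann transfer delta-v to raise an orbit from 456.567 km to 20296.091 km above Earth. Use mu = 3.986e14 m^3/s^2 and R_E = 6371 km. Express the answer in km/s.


r1 = 6827.5670 km = 6.827567e+06 m
r2 = 26667.0910 km = 2.6667091e+07 m
dv1 = sqrt(mu/r1)*(sqrt(2*r2/(r1+r2)) - 1) = 2000.8912 m/s
dv2 = sqrt(mu/r2)*(1 - sqrt(2*r1/(r1+r2))) = 1397.6240 m/s
total dv = |dv1| + |dv2| = 2000.8912 + 1397.6240 = 3398.5152 m/s = 3.3985 km/s

3.3985 km/s


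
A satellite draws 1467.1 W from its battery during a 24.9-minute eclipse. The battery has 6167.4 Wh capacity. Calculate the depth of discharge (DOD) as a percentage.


E_used = P * t / 60 = 1467.1 * 24.9 / 60 = 608.8465 Wh
DOD = E_used / E_total * 100 = 608.8465 / 6167.4 * 100
DOD = 9.8720 %

9.8720 %


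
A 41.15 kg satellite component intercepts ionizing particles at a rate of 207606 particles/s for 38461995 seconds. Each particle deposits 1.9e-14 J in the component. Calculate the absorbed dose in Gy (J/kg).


Total energy deposited = rate * time * E_per
  = 207606 * 38461995 * 1.9e-14 = 0.1517139 J
Dose = E_total / mass = 0.1517139 / 41.15
Dose = 0.00368685 Gy

0.0037 Gy


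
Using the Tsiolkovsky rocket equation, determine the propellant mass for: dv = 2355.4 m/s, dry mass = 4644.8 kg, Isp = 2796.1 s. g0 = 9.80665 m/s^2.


ve = Isp * g0 = 2796.1 * 9.80665 = 27420.374065 m/s
mass ratio = exp(dv/ve) = exp(2355.4/27420.374065) = 1.08969695
m_prop = m_dry * (mr - 1) = 4644.8 * (1.08969695 - 1)
m_prop = 416.6244 kg

416.6244 kg


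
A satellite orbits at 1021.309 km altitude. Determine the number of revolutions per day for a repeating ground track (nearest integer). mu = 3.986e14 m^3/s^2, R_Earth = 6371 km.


r = 7.392309e+06 m
T = 2*pi*sqrt(r^3/mu) = 6325.3038 s = 105.4217 min
revs/day = 1440 / 105.4217 = 13.6594
Rounded: 14 revolutions per day

14 revolutions per day


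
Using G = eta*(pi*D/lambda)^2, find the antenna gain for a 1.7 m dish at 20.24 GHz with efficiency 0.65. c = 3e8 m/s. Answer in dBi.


lambda = c/f = 3e8 / 2.024e+10 = 0.01482213 m
G = eta*(pi*D/lambda)^2 = 0.65*(pi*1.7/0.01482213)^2
G = 84389.7017 (linear)
G = 10*log10(84389.7017) = 49.2629 dBi

49.2629 dBi


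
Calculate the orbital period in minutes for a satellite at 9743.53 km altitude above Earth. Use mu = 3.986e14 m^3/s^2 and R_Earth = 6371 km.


r = 16114.5300 km = 1.611453e+07 m
T = 2*pi*sqrt(r^3/mu) = 2*pi*sqrt(4.1845902e+21 / 3.986e14)
T = 20358.1208 s = 339.3020 min

339.3020 minutes
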